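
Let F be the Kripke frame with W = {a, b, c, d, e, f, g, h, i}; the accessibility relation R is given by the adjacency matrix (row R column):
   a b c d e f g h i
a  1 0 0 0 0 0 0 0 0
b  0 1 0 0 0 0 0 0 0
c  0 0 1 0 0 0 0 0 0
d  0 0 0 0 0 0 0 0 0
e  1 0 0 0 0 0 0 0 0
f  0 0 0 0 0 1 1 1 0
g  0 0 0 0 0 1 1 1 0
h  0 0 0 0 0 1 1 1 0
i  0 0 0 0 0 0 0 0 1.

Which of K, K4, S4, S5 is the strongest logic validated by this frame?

Transitive (axiom 4): yes — every two-step R-path is closed by a direct edge.
Reflexive (axiom T): no — d is not related to itself.
Euclidean (axiom 5): yes — any two successors of a common world are R-related.
So F validates K, K4; S4 would additionally require R to be reflexive. The strongest is K4.

K4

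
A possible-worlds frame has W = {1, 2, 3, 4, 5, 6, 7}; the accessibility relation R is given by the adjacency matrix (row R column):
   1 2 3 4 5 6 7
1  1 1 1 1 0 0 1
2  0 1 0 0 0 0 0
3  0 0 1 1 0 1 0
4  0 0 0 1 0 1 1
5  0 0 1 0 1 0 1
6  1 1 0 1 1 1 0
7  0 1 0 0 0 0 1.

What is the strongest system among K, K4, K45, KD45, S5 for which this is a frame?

K

Transitive (axiom 4): no — 1 R 3 and 3 R 6, but not 1 R 6.
Euclidean (axiom 5): no — 1 R 2 and 1 R 3, but not 2 R 3.
Serial (axiom D): yes — every world has a successor (e.g. 1 R 1).
Reflexive (axiom T): yes — every world is R-related to itself.
So F validates K; K4 would additionally require R to be transitive. The strongest is K.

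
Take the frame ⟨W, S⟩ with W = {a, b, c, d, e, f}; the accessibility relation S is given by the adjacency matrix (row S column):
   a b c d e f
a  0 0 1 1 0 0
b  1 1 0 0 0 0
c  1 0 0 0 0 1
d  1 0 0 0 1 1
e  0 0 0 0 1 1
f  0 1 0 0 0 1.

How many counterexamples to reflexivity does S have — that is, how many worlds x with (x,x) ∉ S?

Enumerating: a, c, d.

3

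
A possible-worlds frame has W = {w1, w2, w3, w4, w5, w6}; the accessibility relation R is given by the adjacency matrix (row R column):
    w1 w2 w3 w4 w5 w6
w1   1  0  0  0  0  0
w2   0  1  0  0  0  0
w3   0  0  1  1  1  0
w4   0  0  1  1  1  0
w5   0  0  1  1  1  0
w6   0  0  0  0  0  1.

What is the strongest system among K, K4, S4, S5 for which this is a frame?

S5

Transitive (axiom 4): yes — every two-step R-path is closed by a direct edge.
Reflexive (axiom T): yes — every world is R-related to itself.
Euclidean (axiom 5): yes — any two successors of a common world are R-related.
So F validates K, K4, S4, S5. The strongest is S5.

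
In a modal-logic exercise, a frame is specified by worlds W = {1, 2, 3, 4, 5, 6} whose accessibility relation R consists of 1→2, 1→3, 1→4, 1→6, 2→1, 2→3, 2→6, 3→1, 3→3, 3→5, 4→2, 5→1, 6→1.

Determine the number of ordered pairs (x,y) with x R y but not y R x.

6

Enumerating: (1,4), (2,3), (2,6), (3,5), (4,2), (5,1).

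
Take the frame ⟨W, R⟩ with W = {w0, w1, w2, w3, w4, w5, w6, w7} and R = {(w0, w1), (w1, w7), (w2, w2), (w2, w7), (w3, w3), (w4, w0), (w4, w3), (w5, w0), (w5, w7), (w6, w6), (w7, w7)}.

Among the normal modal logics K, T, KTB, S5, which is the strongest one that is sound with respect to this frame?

Reflexive (axiom T): no — w0 is not related to itself.
Symmetric (axiom B): no — w0 R w1 but not w1 R w0.
Euclidean (axiom 5): no — w4 R w0 and w4 R w3, but not w0 R w3.
So F validates K; T would additionally require R to be reflexive. The strongest is K.

K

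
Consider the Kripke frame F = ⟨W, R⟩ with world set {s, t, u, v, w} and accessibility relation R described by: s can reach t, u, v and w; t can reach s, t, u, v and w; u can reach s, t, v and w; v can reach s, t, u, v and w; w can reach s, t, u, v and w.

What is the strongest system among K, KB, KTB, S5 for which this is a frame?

KB

Symmetric (axiom B): yes — every pair in R has its reverse in R.
Reflexive (axiom T): no — s is not related to itself.
Euclidean (axiom 5): no — s R u and s R u, but not u R u.
So F validates K, KB; KTB would additionally require R to be reflexive. The strongest is KB.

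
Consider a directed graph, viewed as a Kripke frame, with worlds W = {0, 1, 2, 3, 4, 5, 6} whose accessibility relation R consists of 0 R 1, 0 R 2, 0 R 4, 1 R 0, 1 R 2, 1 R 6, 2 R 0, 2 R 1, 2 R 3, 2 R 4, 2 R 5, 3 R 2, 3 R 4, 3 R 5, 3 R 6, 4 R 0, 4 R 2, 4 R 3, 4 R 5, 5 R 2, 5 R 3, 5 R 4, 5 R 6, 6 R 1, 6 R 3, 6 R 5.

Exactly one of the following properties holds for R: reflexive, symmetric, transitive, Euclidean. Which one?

symmetric

Reflexive: no — 0 is not related to itself.
Symmetric: yes — every pair in R has its reverse in R.
Transitive: no — 0 R 1 and 1 R 6, but not 0 R 6.
Euclidean: no — 0 R 1 and 0 R 4, but not 1 R 4.
Only symmetric holds.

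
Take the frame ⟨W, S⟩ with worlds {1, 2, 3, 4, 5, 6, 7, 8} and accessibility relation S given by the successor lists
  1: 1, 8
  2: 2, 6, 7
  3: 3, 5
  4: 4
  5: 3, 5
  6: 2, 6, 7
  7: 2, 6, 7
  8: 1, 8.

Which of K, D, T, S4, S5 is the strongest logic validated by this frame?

Serial (axiom D): yes — every world has a successor (e.g. 1 S 1).
Reflexive (axiom T): yes — every world is S-related to itself.
Transitive (axiom 4): yes — every two-step S-path is closed by a direct edge.
Euclidean (axiom 5): yes — any two successors of a common world are S-related.
So F validates K, D, T, S4, S5. The strongest is S5.

S5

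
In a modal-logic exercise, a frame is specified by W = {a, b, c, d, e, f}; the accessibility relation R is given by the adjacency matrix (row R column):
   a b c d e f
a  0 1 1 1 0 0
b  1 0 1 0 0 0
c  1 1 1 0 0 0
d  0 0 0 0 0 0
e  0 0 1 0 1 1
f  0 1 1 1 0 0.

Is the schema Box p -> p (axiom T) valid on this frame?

No

The schema T characterises exactly the reflexive frames.
Reflexive: no — a is not related to itself.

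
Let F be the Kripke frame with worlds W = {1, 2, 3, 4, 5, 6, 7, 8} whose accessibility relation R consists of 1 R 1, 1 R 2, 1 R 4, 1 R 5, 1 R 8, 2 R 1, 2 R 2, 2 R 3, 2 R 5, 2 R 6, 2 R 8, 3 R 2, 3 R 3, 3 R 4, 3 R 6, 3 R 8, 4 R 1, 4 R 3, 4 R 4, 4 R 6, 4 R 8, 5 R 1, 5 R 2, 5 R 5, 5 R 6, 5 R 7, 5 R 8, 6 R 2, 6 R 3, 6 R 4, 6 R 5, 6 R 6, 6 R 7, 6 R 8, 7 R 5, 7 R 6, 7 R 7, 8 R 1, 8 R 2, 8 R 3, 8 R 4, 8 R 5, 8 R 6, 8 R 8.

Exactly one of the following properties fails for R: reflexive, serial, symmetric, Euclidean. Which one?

Reflexive: yes — every world is R-related to itself.
Serial: yes — every world has a successor (e.g. 1 R 1).
Symmetric: yes — every pair in R has its reverse in R.
Euclidean: no — 1 R 2 and 1 R 4, but not 2 R 4.
Only Euclidean fails.

Euclidean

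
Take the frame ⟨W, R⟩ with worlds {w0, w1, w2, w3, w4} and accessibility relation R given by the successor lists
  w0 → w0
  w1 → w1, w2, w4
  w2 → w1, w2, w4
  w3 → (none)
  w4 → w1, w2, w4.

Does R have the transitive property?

Yes

Transitive: yes — every two-step R-path is closed by a direct edge.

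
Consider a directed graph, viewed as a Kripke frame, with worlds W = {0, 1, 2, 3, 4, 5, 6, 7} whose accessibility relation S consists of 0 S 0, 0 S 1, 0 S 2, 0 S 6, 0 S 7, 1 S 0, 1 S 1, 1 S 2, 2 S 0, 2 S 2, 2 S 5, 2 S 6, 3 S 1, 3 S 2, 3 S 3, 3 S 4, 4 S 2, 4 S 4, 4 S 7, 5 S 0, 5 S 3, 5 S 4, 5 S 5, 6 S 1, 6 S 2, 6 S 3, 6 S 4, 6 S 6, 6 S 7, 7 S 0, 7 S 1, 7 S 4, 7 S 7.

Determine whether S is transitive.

Transitive: no — 0 S 2 and 2 S 5, but not 0 S 5.

No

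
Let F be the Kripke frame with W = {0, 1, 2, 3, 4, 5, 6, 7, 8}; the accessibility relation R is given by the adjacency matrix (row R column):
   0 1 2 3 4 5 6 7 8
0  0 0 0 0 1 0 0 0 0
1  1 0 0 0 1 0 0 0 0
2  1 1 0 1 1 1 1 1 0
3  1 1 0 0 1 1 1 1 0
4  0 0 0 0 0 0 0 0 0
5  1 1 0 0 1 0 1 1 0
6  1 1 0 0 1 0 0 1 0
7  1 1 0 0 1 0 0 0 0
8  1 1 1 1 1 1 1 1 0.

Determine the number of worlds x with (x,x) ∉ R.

9

Enumerating: 0, 1, 2, 3, 4, 5, 6, 7, 8.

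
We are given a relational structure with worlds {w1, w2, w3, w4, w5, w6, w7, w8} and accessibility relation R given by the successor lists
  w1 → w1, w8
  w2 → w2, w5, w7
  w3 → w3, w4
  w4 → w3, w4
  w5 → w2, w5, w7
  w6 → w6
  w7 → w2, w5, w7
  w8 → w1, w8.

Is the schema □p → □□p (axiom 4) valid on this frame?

Yes

Axiom 4 corresponds to the accessibility relation being transitive.
Transitive: yes — every two-step R-path is closed by a direct edge.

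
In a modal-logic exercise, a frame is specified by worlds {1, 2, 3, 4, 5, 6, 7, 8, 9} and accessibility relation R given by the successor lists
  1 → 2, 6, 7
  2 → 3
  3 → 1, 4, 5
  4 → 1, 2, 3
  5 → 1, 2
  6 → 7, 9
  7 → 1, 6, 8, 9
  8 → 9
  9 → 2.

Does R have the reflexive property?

No

Reflexive: no — 1 is not related to itself.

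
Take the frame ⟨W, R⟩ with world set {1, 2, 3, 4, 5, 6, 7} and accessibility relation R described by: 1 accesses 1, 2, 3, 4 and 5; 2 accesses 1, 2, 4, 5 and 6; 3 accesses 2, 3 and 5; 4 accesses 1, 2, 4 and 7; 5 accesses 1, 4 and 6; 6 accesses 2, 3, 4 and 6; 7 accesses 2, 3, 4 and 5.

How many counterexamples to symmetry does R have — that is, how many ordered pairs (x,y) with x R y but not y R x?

11

Enumerating: (1,3), (2,5), (3,2), (3,5), (5,4), (5,6), (6,3), (6,4), (7,2), (7,3), (7,5).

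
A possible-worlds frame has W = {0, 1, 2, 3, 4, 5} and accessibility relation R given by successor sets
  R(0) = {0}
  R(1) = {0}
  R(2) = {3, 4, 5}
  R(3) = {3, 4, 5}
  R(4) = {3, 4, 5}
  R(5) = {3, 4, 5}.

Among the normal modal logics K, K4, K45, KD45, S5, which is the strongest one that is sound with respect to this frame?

KD45

Transitive (axiom 4): yes — every two-step R-path is closed by a direct edge.
Euclidean (axiom 5): yes — any two successors of a common world are R-related.
Serial (axiom D): yes — every world has a successor (e.g. 0 R 0).
Reflexive (axiom T): no — 1 is not related to itself.
So F validates K, K4, K45, KD45; S5 would additionally require R to be reflexive. The strongest is KD45.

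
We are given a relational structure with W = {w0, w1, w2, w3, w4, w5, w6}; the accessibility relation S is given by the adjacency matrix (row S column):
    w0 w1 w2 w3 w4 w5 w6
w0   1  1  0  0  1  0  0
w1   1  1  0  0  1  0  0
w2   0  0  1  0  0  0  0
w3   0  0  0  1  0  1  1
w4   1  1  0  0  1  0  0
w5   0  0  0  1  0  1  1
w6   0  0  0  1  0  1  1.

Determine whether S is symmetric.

Symmetric: yes — every pair in S has its reverse in S.

Yes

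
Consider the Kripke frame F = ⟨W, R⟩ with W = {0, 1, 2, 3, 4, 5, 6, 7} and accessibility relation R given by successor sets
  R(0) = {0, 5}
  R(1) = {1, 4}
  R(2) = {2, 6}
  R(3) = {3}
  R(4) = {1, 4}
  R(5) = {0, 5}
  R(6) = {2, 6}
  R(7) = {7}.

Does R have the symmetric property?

Symmetric: yes — every pair in R has its reverse in R.

Yes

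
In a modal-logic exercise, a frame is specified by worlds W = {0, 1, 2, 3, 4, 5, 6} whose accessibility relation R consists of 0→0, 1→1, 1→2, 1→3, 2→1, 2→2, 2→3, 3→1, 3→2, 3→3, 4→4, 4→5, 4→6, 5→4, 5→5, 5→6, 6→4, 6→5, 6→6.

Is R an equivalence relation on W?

Yes

Reflexive: yes — every world is R-related to itself.
Symmetric: yes — every pair in R has its reverse in R.
Transitive: yes — every two-step R-path is closed by a direct edge.
So R is an equivalence relation.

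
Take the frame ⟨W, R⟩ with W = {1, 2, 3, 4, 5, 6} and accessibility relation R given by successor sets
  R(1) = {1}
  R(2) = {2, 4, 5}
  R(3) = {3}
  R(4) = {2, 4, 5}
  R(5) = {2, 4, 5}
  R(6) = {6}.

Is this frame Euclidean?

Yes

Euclidean: yes — any two successors of a common world are R-related.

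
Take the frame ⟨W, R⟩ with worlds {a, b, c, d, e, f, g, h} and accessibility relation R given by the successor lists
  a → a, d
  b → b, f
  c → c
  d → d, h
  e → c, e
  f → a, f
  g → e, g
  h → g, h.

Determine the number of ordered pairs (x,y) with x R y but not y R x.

7

Enumerating: (a,d), (b,f), (d,h), (e,c), (f,a), (g,e), (h,g).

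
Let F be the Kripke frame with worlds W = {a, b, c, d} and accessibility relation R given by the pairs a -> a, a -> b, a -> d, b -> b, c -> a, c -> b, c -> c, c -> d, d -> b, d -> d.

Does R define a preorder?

Reflexive: yes — every world is R-related to itself.
Transitive: yes — every two-step R-path is closed by a direct edge.
So R is a preorder.

Yes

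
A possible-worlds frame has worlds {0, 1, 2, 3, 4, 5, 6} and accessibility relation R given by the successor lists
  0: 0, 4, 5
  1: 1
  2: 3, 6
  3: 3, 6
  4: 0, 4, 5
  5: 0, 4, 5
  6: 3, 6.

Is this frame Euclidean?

Yes

Euclidean: yes — any two successors of a common world are R-related.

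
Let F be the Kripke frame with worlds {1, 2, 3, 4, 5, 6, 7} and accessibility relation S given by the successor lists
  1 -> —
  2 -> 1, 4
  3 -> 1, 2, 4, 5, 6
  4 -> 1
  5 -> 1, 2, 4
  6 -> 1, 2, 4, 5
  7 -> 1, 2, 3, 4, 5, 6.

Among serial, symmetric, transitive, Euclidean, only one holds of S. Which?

transitive

Serial: no — 1 has no S-successor.
Symmetric: no — 2 S 1 but not 1 S 2.
Transitive: yes — every two-step S-path is closed by a direct edge.
Euclidean: no — 2 S 1 and 2 S 4, but not 1 S 4.
Only transitive holds.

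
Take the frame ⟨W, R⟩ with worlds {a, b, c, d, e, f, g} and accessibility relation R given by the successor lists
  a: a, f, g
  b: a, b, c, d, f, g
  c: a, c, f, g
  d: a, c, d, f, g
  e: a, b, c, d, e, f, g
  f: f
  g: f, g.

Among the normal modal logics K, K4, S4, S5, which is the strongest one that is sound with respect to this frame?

S4

Transitive (axiom 4): yes — every two-step R-path is closed by a direct edge.
Reflexive (axiom T): yes — every world is R-related to itself.
Euclidean (axiom 5): no — a R f and a R g, but not f R g.
So F validates K, K4, S4; S5 would additionally require R to be Euclidean. The strongest is S4.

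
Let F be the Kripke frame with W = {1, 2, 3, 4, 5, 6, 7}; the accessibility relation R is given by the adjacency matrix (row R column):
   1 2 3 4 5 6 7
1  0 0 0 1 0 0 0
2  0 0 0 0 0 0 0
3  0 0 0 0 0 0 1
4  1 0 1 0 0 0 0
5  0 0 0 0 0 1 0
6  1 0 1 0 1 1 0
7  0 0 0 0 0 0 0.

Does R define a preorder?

No

Reflexive: no — 1 is not related to itself.
Transitive: no — 1 R 4 and 4 R 3, but not 1 R 3.
So R is not a preorder.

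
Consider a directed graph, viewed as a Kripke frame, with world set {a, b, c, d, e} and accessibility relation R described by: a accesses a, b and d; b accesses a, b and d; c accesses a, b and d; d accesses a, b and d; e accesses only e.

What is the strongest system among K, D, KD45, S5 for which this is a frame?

KD45

Serial (axiom D): yes — every world has a successor (e.g. a R a).
Euclidean (axiom 5): yes — any two successors of a common world are R-related.
Transitive (axiom 4): yes — every two-step R-path is closed by a direct edge.
Reflexive (axiom T): no — c is not related to itself.
So F validates K, D, KD45; S5 would additionally require R to be reflexive. The strongest is KD45.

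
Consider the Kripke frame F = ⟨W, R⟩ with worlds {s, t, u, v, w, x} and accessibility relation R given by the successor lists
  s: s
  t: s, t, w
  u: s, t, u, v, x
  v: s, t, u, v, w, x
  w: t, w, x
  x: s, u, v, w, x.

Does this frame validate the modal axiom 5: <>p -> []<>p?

No

Axiom 5 corresponds to the accessibility relation being Euclidean.
Euclidean: no — t R s and t R w, but not s R w.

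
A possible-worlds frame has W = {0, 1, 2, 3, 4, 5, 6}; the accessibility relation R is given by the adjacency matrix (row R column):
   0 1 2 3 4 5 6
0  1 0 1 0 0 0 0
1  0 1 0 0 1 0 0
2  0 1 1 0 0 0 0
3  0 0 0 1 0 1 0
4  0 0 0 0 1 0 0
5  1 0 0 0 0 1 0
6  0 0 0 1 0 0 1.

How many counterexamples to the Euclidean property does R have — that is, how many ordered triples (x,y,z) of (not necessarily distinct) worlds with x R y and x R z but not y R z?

Enumerating: (0,2,0), (1,4,1), (2,1,2), (3,5,3), (5,0,5), (6,3,6).

6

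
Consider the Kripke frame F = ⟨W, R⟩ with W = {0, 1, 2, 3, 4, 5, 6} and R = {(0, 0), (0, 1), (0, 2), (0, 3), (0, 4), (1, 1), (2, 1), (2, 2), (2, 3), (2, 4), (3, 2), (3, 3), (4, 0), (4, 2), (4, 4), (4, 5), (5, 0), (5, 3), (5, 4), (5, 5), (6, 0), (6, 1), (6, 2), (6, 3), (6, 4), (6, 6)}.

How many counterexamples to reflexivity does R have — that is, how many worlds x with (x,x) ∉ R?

0

R is reflexive; there are no such worlds.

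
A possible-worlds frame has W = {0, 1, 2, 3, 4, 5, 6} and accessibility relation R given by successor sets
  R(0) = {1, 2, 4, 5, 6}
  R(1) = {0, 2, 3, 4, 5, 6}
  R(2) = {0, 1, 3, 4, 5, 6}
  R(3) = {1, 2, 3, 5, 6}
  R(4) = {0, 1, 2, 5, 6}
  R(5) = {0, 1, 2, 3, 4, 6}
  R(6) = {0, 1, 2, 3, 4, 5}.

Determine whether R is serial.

Serial: yes — every world has a successor (e.g. 0 R 1).

Yes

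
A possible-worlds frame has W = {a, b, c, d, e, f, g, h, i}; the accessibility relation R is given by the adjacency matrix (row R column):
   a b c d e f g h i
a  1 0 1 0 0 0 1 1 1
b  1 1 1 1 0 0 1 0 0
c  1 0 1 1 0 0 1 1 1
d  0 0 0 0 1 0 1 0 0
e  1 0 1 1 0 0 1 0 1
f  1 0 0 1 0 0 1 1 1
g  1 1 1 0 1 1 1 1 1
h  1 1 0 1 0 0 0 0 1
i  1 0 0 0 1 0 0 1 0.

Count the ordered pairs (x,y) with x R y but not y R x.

Enumerating: (b,a), (b,c), (b,d), (c,d), (c,h), (c,i), (d,g), (e,a), (e,c), (f,a), (f,d), (f,h), (f,i), (g,h), (g,i), (h,b), (h,d).

17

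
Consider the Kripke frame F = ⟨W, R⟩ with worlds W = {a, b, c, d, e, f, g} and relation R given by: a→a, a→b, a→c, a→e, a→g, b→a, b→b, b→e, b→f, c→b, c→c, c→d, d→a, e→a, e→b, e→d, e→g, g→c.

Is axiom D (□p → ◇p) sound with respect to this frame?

By correspondence theory, D is valid on a frame iff R is serial.
Serial: no — f has no R-successor.

No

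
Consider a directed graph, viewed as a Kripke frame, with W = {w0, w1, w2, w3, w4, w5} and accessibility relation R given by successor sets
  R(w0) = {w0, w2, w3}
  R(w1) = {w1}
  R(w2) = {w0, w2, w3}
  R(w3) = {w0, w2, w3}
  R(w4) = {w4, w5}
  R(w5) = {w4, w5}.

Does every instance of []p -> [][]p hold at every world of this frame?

By correspondence theory, 4 is valid on a frame iff R is transitive.
Transitive: yes — every two-step R-path is closed by a direct edge.

Yes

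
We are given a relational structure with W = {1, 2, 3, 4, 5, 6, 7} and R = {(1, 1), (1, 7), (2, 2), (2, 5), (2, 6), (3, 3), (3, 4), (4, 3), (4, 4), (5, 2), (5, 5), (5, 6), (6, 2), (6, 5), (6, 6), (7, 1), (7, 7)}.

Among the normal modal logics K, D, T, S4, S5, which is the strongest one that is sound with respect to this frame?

S5

Serial (axiom D): yes — every world has a successor (e.g. 1 R 1).
Reflexive (axiom T): yes — every world is R-related to itself.
Transitive (axiom 4): yes — every two-step R-path is closed by a direct edge.
Euclidean (axiom 5): yes — any two successors of a common world are R-related.
So F validates K, D, T, S4, S5. The strongest is S5.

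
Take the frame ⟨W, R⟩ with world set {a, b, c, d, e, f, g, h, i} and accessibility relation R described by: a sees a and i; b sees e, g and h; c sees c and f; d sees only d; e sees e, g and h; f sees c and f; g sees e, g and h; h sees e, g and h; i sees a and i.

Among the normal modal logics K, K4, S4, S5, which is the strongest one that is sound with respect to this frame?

K4

Transitive (axiom 4): yes — every two-step R-path is closed by a direct edge.
Reflexive (axiom T): no — b is not related to itself.
Euclidean (axiom 5): yes — any two successors of a common world are R-related.
So F validates K, K4; S4 would additionally require R to be reflexive. The strongest is K4.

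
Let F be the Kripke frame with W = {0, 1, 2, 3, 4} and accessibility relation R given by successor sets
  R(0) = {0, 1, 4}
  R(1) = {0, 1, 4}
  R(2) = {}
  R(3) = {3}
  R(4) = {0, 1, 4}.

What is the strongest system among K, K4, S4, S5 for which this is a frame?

K4

Transitive (axiom 4): yes — every two-step R-path is closed by a direct edge.
Reflexive (axiom T): no — 2 is not related to itself.
Euclidean (axiom 5): yes — any two successors of a common world are R-related.
So F validates K, K4; S4 would additionally require R to be reflexive. The strongest is K4.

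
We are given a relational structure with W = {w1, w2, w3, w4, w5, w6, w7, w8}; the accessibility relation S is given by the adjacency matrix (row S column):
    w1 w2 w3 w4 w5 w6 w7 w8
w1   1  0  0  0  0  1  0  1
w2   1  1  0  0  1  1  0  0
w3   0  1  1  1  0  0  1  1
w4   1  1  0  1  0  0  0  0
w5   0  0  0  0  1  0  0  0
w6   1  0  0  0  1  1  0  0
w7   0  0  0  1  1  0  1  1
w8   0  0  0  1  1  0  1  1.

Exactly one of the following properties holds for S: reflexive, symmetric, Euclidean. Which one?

reflexive

Reflexive: yes — every world is S-related to itself.
Symmetric: no — w1 S w8 but not w8 S w1.
Euclidean: no — w1 S w6 and w1 S w8, but not w6 S w8.
Only reflexive holds.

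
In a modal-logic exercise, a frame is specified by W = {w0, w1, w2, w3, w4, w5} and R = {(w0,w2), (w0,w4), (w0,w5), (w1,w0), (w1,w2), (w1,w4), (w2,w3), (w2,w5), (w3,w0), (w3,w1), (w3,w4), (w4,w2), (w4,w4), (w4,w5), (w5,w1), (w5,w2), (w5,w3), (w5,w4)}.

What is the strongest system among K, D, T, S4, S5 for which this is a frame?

D

Serial (axiom D): yes — every world has a successor (e.g. w0 R w2).
Reflexive (axiom T): no — w0 is not related to itself.
Transitive (axiom 4): no — w0 R w2 and w2 R w3, but not w0 R w3.
Euclidean (axiom 5): no — w0 R w2 and w0 R w4, but not w2 R w4.
So F validates K, D; T would additionally require R to be reflexive. The strongest is D.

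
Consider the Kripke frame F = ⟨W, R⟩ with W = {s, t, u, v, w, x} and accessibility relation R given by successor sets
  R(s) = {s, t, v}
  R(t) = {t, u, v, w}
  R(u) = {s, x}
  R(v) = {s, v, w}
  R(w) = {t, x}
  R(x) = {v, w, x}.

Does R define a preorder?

No

Reflexive: no — u is not related to itself.
Transitive: no — s R t and t R u, but not s R u.
So R is not a preorder.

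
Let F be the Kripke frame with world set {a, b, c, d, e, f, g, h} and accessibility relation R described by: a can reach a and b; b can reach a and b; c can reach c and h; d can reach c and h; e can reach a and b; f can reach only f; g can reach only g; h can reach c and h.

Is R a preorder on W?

No

Reflexive: no — d is not related to itself.
Transitive: yes — every two-step R-path is closed by a direct edge.
So R is not a preorder.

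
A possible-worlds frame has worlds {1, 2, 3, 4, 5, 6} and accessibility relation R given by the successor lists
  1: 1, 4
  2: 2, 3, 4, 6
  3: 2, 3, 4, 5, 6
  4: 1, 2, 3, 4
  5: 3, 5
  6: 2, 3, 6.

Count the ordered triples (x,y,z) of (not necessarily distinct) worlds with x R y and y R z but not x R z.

Enumerating: (1,4,2), (1,4,3), (2,3,5), (2,4,1), (3,4,1), (4,2,6), (4,3,5), (4,3,6), (5,3,2), (5,3,4), (5,3,6), (6,2,4), (6,3,4), (6,3,5).

14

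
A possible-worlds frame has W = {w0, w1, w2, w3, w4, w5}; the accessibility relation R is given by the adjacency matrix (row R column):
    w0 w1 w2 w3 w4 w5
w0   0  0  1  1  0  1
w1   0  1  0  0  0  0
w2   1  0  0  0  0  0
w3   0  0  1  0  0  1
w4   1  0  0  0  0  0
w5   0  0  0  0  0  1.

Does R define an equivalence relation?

Reflexive: no — w0 is not related to itself.
Symmetric: no — w0 R w3 but not w3 R w0.
Transitive: no — w2 R w0 and w0 R w3, but not w2 R w3.
So R is not an equivalence relation.

No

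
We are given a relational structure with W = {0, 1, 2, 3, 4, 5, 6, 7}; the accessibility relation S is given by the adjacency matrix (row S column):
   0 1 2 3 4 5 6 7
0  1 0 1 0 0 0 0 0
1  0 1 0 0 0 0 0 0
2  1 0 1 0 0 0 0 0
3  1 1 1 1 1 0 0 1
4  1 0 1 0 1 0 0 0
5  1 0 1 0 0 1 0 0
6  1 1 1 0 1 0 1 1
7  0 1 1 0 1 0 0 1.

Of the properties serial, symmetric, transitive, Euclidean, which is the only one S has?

Serial: yes — every world has a successor (e.g. 0 S 0).
Symmetric: no — 3 S 0 but not 0 S 3.
Transitive: no — 7 S 2 and 2 S 0, but not 7 S 0.
Euclidean: no — 3 S 0 and 3 S 1, but not 0 S 1.
Only serial holds.

serial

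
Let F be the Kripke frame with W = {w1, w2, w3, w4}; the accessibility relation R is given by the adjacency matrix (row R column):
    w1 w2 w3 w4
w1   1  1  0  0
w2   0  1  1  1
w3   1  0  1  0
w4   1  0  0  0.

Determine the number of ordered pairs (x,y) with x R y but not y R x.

5

Enumerating: (w1,w2), (w2,w3), (w2,w4), (w3,w1), (w4,w1).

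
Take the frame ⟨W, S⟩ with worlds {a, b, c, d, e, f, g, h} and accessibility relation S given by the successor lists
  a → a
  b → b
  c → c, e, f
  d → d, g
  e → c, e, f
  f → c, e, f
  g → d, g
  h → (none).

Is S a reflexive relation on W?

Reflexive: no — h is not related to itself.

No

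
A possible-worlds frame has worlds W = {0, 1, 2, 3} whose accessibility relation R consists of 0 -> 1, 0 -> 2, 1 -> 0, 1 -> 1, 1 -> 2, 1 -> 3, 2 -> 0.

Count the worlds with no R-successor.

Enumerating: 3.

1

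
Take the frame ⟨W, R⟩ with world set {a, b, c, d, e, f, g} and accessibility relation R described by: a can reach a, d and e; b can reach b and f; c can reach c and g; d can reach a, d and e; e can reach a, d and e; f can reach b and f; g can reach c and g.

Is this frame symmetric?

Yes

Symmetric: yes — every pair in R has its reverse in R.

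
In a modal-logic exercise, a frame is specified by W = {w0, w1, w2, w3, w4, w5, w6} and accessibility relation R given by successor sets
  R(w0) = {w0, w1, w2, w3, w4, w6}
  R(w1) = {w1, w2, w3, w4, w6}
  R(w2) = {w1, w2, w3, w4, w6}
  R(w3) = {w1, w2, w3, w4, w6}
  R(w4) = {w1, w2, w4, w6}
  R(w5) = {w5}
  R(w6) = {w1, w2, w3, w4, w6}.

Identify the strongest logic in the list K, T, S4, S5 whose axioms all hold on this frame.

Reflexive (axiom T): yes — every world is R-related to itself.
Transitive (axiom 4): no — w4 R w1 and w1 R w3, but not w4 R w3.
Euclidean (axiom 5): no — w0 R w4 and w0 R w3, but not w4 R w3.
So F validates K, T; S4 would additionally require R to be transitive. The strongest is T.

T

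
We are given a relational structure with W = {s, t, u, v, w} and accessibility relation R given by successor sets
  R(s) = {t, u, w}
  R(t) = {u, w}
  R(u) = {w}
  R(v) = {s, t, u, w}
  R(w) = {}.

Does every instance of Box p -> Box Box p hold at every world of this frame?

Yes

Axiom 4 corresponds to the accessibility relation being transitive.
Transitive: yes — every two-step R-path is closed by a direct edge.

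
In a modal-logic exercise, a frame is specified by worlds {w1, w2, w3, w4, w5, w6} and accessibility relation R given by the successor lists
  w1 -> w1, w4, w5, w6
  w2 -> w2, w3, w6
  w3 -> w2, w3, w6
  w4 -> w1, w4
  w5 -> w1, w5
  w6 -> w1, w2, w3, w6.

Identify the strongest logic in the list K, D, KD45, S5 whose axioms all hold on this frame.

D

Serial (axiom D): yes — every world has a successor (e.g. w1 R w1).
Euclidean (axiom 5): no — w1 R w4 and w1 R w5, but not w4 R w5.
Transitive (axiom 4): no — w1 R w6 and w6 R w2, but not w1 R w2.
Reflexive (axiom T): yes — every world is R-related to itself.
So F validates K, D; KD45 would additionally require R to be Euclidean and transitive. The strongest is D.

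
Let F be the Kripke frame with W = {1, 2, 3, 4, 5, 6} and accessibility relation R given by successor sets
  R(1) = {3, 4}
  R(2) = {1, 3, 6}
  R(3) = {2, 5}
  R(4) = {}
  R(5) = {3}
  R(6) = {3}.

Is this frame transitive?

Transitive: no — 1 R 3 and 3 R 2, but not 1 R 2.

No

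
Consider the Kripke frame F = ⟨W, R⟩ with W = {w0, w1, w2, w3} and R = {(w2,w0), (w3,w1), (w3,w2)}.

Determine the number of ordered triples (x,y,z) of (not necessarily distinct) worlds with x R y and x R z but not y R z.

5

Enumerating: (w2,w0,w0), (w3,w1,w1), (w3,w1,w2), (w3,w2,w1), (w3,w2,w2).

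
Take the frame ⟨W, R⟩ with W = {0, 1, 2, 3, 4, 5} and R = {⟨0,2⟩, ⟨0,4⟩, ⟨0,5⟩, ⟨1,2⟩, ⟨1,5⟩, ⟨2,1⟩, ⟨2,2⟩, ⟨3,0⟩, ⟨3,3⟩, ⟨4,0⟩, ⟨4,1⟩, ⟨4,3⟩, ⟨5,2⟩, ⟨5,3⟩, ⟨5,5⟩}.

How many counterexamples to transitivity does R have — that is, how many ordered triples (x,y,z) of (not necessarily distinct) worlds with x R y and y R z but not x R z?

Enumerating: (0,2,1), (0,4,0), (0,4,1), (0,4,3), (0,5,3), (1,2,1), (1,5,3), (2,1,5), (3,0,2), (3,0,4), (3,0,5), (4,0,2), (4,0,4), (4,0,5), (4,1,2), (4,1,5), (5,2,1), (5,3,0).

18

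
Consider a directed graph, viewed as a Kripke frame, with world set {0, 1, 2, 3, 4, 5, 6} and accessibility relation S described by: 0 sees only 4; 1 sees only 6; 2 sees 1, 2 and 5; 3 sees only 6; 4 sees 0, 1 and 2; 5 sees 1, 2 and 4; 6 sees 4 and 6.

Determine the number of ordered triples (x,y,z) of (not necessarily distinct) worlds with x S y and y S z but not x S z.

Enumerating: (0,4,0), (0,4,1), (0,4,2), (1,6,4), (2,1,6), (2,5,4), (3,6,4), (4,0,4), (4,1,6), (4,2,5), (5,1,6), (5,2,5), (5,4,0), (6,4,0), (6,4,1), (6,4,2).

16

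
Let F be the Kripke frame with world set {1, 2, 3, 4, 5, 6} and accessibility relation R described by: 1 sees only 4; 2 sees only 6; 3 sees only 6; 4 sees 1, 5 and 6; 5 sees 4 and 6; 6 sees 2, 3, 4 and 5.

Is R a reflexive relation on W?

No

Reflexive: no — 1 is not related to itself.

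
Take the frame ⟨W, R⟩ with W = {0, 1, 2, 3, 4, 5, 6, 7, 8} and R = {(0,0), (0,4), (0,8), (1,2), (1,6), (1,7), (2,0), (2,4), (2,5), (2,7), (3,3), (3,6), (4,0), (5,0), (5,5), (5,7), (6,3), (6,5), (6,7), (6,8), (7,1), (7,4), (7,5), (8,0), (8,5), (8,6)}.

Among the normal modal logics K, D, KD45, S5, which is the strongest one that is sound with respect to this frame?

Serial (axiom D): yes — every world has a successor (e.g. 0 R 0).
Euclidean (axiom 5): no — 0 R 4 and 0 R 8, but not 4 R 8.
Transitive (axiom 4): no — 0 R 8 and 8 R 5, but not 0 R 5.
Reflexive (axiom T): no — 1 is not related to itself.
So F validates K, D; KD45 would additionally require R to be Euclidean and transitive. The strongest is D.

D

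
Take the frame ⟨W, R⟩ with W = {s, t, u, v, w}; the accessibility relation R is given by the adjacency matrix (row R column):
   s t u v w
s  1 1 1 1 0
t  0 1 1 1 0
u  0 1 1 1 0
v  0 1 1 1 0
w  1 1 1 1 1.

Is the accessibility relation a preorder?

Reflexive: yes — every world is R-related to itself.
Transitive: yes — every two-step R-path is closed by a direct edge.
So R is a preorder.

Yes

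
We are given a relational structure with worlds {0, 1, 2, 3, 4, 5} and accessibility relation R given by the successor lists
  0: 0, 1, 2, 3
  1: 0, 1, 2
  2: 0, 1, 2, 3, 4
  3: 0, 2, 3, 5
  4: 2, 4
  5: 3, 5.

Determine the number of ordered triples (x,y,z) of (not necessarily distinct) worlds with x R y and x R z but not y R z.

14

Enumerating: (0,1,3), (0,3,1), (2,0,4), (2,1,3), (2,1,4), (2,3,1), (2,3,4), (2,4,0), (2,4,1), (2,4,3), (3,0,5), (3,2,5), (3,5,0), (3,5,2).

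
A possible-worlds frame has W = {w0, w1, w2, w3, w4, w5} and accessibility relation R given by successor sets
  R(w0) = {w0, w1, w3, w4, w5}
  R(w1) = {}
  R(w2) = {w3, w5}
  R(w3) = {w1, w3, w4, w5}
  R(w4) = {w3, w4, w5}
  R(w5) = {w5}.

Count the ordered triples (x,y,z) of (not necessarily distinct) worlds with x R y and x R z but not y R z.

23

Enumerating: (w0,w1,w0), (w0,w1,w1), (w0,w1,w3), (w0,w1,w4), (w0,w1,w5), (w0,w3,w0), (w0,w4,w0), (w0,w4,w1), (w0,w5,w0), (w0,w5,w1), (w0,w5,w3), (w0,w5,w4), … and 11 more.
Total: 23.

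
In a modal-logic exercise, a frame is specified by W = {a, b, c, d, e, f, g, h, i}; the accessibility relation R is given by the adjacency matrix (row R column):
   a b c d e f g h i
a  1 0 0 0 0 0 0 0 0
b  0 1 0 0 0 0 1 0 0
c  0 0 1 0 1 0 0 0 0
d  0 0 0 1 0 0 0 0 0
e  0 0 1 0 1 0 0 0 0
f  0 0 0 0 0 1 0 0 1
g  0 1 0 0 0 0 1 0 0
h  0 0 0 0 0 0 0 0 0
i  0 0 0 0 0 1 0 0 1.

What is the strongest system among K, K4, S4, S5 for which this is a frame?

K4

Transitive (axiom 4): yes — every two-step R-path is closed by a direct edge.
Reflexive (axiom T): no — h is not related to itself.
Euclidean (axiom 5): yes — any two successors of a common world are R-related.
So F validates K, K4; S4 would additionally require R to be reflexive. The strongest is K4.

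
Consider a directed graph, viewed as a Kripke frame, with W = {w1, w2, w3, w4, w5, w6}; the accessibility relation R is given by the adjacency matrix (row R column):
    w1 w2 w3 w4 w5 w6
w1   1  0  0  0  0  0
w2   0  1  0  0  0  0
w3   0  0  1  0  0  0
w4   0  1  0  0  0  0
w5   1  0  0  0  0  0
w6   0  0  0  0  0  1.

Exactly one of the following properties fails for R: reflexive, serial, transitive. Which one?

reflexive

Reflexive: no — w4 is not related to itself.
Serial: yes — every world has a successor (e.g. w1 R w1).
Transitive: yes — every two-step R-path is closed by a direct edge.
Only reflexive fails.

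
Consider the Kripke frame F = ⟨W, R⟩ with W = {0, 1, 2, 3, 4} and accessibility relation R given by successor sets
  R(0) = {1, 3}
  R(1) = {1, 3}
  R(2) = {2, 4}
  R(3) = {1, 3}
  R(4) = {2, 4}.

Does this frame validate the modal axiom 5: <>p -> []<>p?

Yes

By correspondence theory, 5 is valid on a frame iff R is Euclidean.
Euclidean: yes — any two successors of a common world are R-related.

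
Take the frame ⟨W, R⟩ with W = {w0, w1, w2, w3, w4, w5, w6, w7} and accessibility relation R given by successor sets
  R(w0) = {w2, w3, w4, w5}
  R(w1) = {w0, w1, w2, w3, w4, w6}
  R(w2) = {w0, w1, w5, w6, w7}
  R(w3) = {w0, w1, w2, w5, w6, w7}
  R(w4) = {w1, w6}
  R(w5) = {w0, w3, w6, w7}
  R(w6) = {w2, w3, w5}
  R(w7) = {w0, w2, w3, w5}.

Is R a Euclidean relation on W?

Euclidean: no — w0 R w2 and w0 R w3, but not w2 R w3.

No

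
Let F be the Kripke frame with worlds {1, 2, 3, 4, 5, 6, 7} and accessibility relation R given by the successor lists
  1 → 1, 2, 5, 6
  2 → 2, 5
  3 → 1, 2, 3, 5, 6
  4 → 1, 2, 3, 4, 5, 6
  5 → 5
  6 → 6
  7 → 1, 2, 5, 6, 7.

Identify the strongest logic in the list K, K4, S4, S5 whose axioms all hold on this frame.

S4

Transitive (axiom 4): yes — every two-step R-path is closed by a direct edge.
Reflexive (axiom T): yes — every world is R-related to itself.
Euclidean (axiom 5): no — 1 R 2 and 1 R 6, but not 2 R 6.
So F validates K, K4, S4; S5 would additionally require R to be Euclidean. The strongest is S4.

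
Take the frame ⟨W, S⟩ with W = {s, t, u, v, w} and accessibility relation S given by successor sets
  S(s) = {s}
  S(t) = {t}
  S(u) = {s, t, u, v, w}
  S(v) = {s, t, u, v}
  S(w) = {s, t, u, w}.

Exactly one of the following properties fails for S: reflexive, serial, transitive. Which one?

transitive

Reflexive: yes — every world is S-related to itself.
Serial: yes — every world has a successor (e.g. s S s).
Transitive: no — v S u and u S w, but not v S w.
Only transitive fails.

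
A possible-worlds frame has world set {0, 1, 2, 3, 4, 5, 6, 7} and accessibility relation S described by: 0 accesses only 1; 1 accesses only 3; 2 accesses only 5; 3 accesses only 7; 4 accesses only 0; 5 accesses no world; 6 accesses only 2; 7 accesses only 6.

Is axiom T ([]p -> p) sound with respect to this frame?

No

The schema T characterises exactly the reflexive frames.
Reflexive: no — 0 is not related to itself.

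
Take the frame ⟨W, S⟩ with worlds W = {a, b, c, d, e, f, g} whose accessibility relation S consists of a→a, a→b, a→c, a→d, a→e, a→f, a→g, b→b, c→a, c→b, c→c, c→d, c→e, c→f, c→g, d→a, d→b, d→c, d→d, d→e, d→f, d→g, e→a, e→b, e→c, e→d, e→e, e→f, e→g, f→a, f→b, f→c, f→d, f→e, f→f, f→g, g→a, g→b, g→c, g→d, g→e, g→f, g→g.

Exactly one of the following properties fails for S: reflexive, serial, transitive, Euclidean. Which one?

Reflexive: yes — every world is S-related to itself.
Serial: yes — every world has a successor (e.g. a S a).
Transitive: yes — every two-step S-path is closed by a direct edge.
Euclidean: no — a S b and a S c, but not b S c.
Only Euclidean fails.

Euclidean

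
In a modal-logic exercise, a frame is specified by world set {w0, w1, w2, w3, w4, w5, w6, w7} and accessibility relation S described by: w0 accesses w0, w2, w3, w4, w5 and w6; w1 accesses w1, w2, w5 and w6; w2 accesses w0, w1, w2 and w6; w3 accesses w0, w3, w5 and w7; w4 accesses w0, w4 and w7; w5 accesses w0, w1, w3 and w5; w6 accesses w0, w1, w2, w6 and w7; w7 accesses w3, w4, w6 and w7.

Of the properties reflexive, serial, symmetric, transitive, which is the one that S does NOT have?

transitive

Reflexive: yes — every world is S-related to itself.
Serial: yes — every world has a successor (e.g. w0 S w0).
Symmetric: yes — every pair in S has its reverse in S.
Transitive: no — w0 S w2 and w2 S w1, but not w0 S w1.
Only transitive fails.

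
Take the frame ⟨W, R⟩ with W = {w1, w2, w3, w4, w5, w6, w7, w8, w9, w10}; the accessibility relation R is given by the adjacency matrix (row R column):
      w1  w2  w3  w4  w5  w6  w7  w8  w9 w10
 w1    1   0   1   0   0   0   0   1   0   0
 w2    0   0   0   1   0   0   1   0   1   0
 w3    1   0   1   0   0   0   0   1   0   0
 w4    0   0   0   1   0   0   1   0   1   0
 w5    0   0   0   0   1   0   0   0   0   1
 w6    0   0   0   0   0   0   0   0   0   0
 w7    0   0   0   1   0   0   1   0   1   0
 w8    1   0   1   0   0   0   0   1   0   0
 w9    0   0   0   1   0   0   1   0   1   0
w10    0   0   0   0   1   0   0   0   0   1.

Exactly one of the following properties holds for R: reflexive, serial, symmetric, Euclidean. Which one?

Euclidean

Reflexive: no — w2 is not related to itself.
Serial: no — w6 has no R-successor.
Symmetric: no — w2 R w4 but not w4 R w2.
Euclidean: yes — any two successors of a common world are R-related.
Only Euclidean holds.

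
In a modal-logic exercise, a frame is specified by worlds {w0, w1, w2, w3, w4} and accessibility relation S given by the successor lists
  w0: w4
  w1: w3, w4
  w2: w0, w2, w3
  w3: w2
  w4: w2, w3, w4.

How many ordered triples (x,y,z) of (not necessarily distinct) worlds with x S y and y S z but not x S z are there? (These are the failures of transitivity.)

8

Enumerating: (w0,w4,w2), (w0,w4,w3), (w1,w3,w2), (w1,w4,w2), (w2,w0,w4), (w3,w2,w0), (w3,w2,w3), (w4,w2,w0).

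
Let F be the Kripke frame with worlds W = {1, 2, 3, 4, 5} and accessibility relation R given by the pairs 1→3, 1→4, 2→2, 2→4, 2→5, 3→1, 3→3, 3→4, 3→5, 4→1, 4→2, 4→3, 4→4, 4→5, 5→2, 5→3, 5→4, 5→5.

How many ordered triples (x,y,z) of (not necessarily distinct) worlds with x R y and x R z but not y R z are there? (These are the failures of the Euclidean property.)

12

Enumerating: (3,1,1), (3,1,5), (3,5,1), (4,1,1), (4,1,2), (4,1,5), (4,2,1), (4,2,3), (4,3,2), (4,5,1), (5,2,3), (5,3,2).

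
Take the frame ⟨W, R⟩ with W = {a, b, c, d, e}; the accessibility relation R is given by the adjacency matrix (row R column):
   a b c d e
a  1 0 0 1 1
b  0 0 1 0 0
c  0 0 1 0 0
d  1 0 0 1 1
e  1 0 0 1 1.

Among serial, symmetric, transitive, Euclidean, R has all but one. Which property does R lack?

Serial: yes — every world has a successor (e.g. a R a).
Symmetric: no — b R c but not c R b.
Transitive: yes — every two-step R-path is closed by a direct edge.
Euclidean: yes — any two successors of a common world are R-related.
Only symmetric fails.

symmetric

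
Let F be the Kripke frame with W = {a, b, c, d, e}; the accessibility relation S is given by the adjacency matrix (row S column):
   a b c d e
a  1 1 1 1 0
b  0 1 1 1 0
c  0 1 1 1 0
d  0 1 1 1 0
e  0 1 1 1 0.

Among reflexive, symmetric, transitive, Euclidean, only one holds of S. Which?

transitive

Reflexive: no — e is not related to itself.
Symmetric: no — a S b but not b S a.
Transitive: yes — every two-step S-path is closed by a direct edge.
Euclidean: no — a S b and a S a, but not b S a.
Only transitive holds.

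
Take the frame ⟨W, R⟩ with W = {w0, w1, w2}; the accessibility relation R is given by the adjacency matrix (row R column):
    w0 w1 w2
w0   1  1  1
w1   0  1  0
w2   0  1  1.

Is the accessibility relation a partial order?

Yes

Reflexive: yes — every world is R-related to itself.
Transitive: yes — every two-step R-path is closed by a direct edge.
Antisymmetric: yes — no distinct pair is related both ways.
So R is a partial order.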